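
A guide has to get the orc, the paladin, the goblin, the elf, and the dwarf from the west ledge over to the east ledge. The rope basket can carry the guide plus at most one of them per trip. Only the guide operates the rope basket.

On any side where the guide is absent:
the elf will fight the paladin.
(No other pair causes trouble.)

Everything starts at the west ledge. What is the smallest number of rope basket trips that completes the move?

Counting alone: the guide can take at most 1 across per trip to the east ledge, so moving all 5 needs at least 5 loaded trips out, with a return between consecutive ones — at least 9 crossings.
The plan below uses exactly 9 crossings, so it is optimal:
1. Guide goes to the east ledge with the paladin.
2. Guide goes back to the west ledge alone.
3. Guide goes to the east ledge with the orc.
4. Guide goes back to the west ledge alone.
5. Guide goes to the east ledge with the goblin.
6. Guide goes back to the west ledge alone.
7. Guide goes to the east ledge with the dwarf.
8. Guide goes back to the west ledge alone.
9. Guide goes to the east ledge with the elf.

9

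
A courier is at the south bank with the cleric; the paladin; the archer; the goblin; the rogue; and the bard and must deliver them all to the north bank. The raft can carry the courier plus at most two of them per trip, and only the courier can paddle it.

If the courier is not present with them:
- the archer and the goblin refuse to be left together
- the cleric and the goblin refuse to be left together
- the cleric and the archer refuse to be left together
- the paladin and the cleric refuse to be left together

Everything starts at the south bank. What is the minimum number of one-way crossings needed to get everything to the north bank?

Counting alone: the courier can take at most 2 across per trip to the north bank, so moving all 6 needs at least 3 loaded trips out, with a return between consecutive ones — at least 5 crossings.
The safety rule pushes this higher. Following every safe sequence of crossings, the most of the 6 that can be at the north bank as the raft arrives there on crossings 5, 7 is 4, 5 respectively — never all 6.
So no plan with fewer than 9 crossings exists, and this one achieves 9:
1. Courier goes to the north bank with the archer and the cleric.
2. Courier goes back to the south bank with the cleric.
3. Courier goes to the north bank with the cleric and the paladin.
4. Courier goes back to the south bank with the cleric.
5. Courier goes to the north bank with the cleric and the rogue.
6. Courier goes back to the south bank with the cleric.
7. Courier goes to the north bank with the bard and the cleric.
8. Courier goes back to the south bank with the cleric.
9. Courier goes to the north bank with the cleric and the goblin.

9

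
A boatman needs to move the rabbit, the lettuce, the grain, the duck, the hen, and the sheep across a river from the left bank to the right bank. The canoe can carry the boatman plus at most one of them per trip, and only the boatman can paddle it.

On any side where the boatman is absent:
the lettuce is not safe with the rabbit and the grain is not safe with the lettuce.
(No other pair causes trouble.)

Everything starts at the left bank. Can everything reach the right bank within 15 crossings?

Yes

Yes — this plan uses 13 crossings (≤ 15):
1. Boatman goes to the right bank with the lettuce.  [the left bank: the duck, the grain, the hen, the rabbit, the sheep | the right bank: the lettuce]
2. Boatman goes back to the left bank alone.  [the left bank: the duck, the grain, the hen, the rabbit, the sheep | the right bank: the lettuce]
3. Boatman goes to the right bank with the rabbit.  [the left bank: the duck, the grain, the hen, the sheep | the right bank: the lettuce, the rabbit]
4. Boatman goes back to the left bank with the lettuce.  [the left bank: the duck, the grain, the hen, the lettuce, the sheep | the right bank: the rabbit]
5. Boatman goes to the right bank with the grain.  [the left bank: the duck, the hen, the lettuce, the sheep | the right bank: the grain, the rabbit]
6. Boatman goes back to the left bank alone.  [the left bank: the duck, the hen, the lettuce, the sheep | the right bank: the grain, the rabbit]
7. Boatman goes to the right bank with the duck.  [the left bank: the hen, the lettuce, the sheep | the right bank: the duck, the grain, the rabbit]
8. Boatman goes back to the left bank alone.  [the left bank: the hen, the lettuce, the sheep | the right bank: the duck, the grain, the rabbit]
9. Boatman goes to the right bank with the hen.  [the left bank: the lettuce, the sheep | the right bank: the duck, the grain, the hen, the rabbit]
10. Boatman goes back to the left bank alone.  [the left bank: the lettuce, the sheep | the right bank: the duck, the grain, the hen, the rabbit]
11. Boatman goes to the right bank with the sheep.  [the left bank: the lettuce | the right bank: the duck, the grain, the hen, the rabbit, the sheep]
12. Boatman goes back to the left bank alone.  [the left bank: the lettuce | the right bank: the duck, the grain, the hen, the rabbit, the sheep]
13. Boatman goes to the right bank with the lettuce.  [the left bank: — | the right bank: the duck, the grain, the hen, the lettuce, the rabbit, the sheep]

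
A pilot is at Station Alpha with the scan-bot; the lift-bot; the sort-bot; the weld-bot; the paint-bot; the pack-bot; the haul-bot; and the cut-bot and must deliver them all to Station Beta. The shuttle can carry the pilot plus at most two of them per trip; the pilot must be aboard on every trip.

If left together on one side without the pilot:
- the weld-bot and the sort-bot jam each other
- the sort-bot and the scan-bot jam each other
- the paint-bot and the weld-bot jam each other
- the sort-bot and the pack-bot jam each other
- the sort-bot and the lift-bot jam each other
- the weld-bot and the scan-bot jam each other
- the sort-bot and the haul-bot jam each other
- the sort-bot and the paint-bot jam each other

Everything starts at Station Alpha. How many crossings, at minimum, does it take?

13

Counting alone: the pilot can take at most 2 across per trip to Station Beta, so moving all 8 needs at least 4 loaded trips out, with a return between consecutive ones — at least 7 crossings.
The safety rule pushes this higher. Following every safe sequence of crossings, the most of the 8 that can be at Station Beta as the shuttle arrives there on crossings 7, 9, 11 is 5, 6, 7 respectively — never all 8.
So no plan with fewer than 13 crossings exists, and this one achieves 13:
1. Pilot goes to Station Beta with the sort-bot and the weld-bot.  [Station Alpha: the cut-bot, the haul-bot, the lift-bot, the pack-bot, the paint-bot, the scan-bot | Station Beta: the sort-bot, the weld-bot]
2. Pilot goes back to Station Alpha with the sort-bot.  [Station Alpha: the cut-bot, the haul-bot, the lift-bot, the pack-bot, the paint-bot, the scan-bot, the sort-bot | Station Beta: the weld-bot]
3. Pilot goes to Station Beta with the lift-bot and the sort-bot.  [Station Alpha: the cut-bot, the haul-bot, the pack-bot, the paint-bot, the scan-bot | Station Beta: the lift-bot, the sort-bot, the weld-bot]
4. Pilot goes back to Station Alpha with the sort-bot.  [Station Alpha: the cut-bot, the haul-bot, the pack-bot, the paint-bot, the scan-bot, the sort-bot | Station Beta: the lift-bot, the weld-bot]
5. Pilot goes to Station Beta with the pack-bot and the sort-bot.  [Station Alpha: the cut-bot, the haul-bot, the paint-bot, the scan-bot | Station Beta: the lift-bot, the pack-bot, the sort-bot, the weld-bot]
6. Pilot goes back to Station Alpha with the sort-bot.  [Station Alpha: the cut-bot, the haul-bot, the paint-bot, the scan-bot, the sort-bot | Station Beta: the lift-bot, the pack-bot, the weld-bot]
7. Pilot goes to Station Beta with the haul-bot and the sort-bot.  [Station Alpha: the cut-bot, the paint-bot, the scan-bot | Station Beta: the haul-bot, the lift-bot, the pack-bot, the sort-bot, the weld-bot]
8. Pilot goes back to Station Alpha with the sort-bot.  [Station Alpha: the cut-bot, the paint-bot, the scan-bot, the sort-bot | Station Beta: the haul-bot, the lift-bot, the pack-bot, the weld-bot]
9. Pilot goes to Station Beta with the paint-bot and the scan-bot.  [Station Alpha: the cut-bot, the sort-bot | Station Beta: the haul-bot, the lift-bot, the pack-bot, the paint-bot, the scan-bot, the weld-bot]
10. Pilot goes back to Station Alpha with the weld-bot.  [Station Alpha: the cut-bot, the sort-bot, the weld-bot | Station Beta: the haul-bot, the lift-bot, the pack-bot, the paint-bot, the scan-bot]
11. Pilot goes to Station Beta with the cut-bot and the sort-bot.  [Station Alpha: the weld-bot | Station Beta: the cut-bot, the haul-bot, the lift-bot, the pack-bot, the paint-bot, the scan-bot, the sort-bot]
12. Pilot goes back to Station Alpha with the sort-bot.  [Station Alpha: the sort-bot, the weld-bot | Station Beta: the cut-bot, the haul-bot, the lift-bot, the pack-bot, the paint-bot, the scan-bot]
13. Pilot goes to Station Beta with the sort-bot and the weld-bot.  [Station Alpha: — | Station Beta: the cut-bot, the haul-bot, the lift-bot, the pack-bot, the paint-bot, the scan-bot, the sort-bot, the weld-bot]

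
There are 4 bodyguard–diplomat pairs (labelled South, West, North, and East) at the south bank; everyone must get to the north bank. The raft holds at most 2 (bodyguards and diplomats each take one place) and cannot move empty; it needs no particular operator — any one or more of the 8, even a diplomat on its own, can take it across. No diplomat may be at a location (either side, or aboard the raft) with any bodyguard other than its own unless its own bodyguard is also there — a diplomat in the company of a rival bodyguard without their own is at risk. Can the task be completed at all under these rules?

No

Following every safe sequence of crossings from the start, the most of the 8 that can be at the north bank as the raft arrives there on crossings 1, 3, 5 is 2, 3, 4 respectively; the best ever achieved is 4 of 8.
From crossing 7 on, no configuration arises that was not already reachable earlier: only 44 distinct safe configurations (who is on which side, and where the raft is) can ever be reached, none of them has everyone across, and every continuation just revisits them. So no valid plan exists.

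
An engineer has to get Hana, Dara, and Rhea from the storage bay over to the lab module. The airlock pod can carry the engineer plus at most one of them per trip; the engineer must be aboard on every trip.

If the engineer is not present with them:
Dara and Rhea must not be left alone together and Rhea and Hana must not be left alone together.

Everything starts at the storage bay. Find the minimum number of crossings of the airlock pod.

Counting alone: the engineer can take at most 1 across per trip to the lab module, so moving all 3 needs at least 3 loaded trips out, with a return between consecutive ones — at least 5 crossings.
The safety rule pushes this higher. Following every safe sequence of crossings, the most of the 3 that can be at the lab module as the airlock pod arrives there on crossing 5 is 2 — never all 3.
So no plan with fewer than 7 crossings exists, and this one achieves 7:
1. Engineer goes to the lab module with Rhea.  [the storage bay: Dara, Hana | the lab module: Rhea]
2. Engineer goes back to the storage bay alone.  [the storage bay: Dara, Hana | the lab module: Rhea]
3. Engineer goes to the lab module with Hana.  [the storage bay: Dara | the lab module: Hana, Rhea]
4. Engineer goes back to the storage bay with Rhea.  [the storage bay: Dara, Rhea | the lab module: Hana]
5. Engineer goes to the lab module with Dara.  [the storage bay: Rhea | the lab module: Dara, Hana]
6. Engineer goes back to the storage bay alone.  [the storage bay: Rhea | the lab module: Dara, Hana]
7. Engineer goes to the lab module with Rhea.  [the storage bay: — | the lab module: Dara, Hana, Rhea]

7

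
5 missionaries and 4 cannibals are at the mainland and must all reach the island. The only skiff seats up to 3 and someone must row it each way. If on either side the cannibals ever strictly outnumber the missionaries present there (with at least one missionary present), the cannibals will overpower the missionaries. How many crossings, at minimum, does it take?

Counting alone: each trip to the island takes at most 3 across and each return brings at least 1 back, so after t trips out (and t−1 returns) at most 3t − (t−1) of the 9 are across; that first reaches 9 at t = 4, so at least 7 crossings are needed.
The plan below uses exactly 7 crossings, so it is optimal:
1. 3 cannibals → the island.  (the mainland: 5M 1C; the island: 0M 3C)
2. 1 cannibal ← the mainland.  (the mainland: 5M 2C; the island: 0M 2C)
3. 3 missionaries → the island.  (the mainland: 2M 2C; the island: 3M 2C)
4. 1 missionary ← the mainland.  (the mainland: 3M 2C; the island: 2M 2C)
5. 2 missionaries and 1 cannibal → the island.  (the mainland: 1M 1C; the island: 4M 3C)
6. 1 missionary ← the mainland.  (the mainland: 2M 1C; the island: 3M 3C)
7. 2 missionaries and 1 cannibal → the island.  (the mainland: 0M 0C; the island: 5M 4C)

7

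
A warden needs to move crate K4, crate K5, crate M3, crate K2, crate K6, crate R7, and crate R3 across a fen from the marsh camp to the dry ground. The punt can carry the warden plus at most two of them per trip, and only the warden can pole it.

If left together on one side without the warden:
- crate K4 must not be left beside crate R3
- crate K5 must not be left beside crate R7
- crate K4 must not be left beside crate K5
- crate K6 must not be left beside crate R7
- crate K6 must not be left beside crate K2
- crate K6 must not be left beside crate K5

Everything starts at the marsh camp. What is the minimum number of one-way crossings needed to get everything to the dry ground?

impossible

Whatever the first load, the items left behind include a forbidden pair without the warden. No opening move is safe, so no plan exists.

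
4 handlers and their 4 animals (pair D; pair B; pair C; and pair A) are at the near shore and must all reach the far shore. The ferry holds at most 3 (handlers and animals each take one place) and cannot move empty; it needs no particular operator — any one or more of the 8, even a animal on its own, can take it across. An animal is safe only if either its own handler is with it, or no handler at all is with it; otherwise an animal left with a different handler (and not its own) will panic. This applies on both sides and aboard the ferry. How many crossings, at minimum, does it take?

Counting alone: each trip to the far shore takes at most 3 across and each return brings at least 1 back, so after t trips out (and t−1 returns) at most 3t − (t−1) of the 8 are across; that first reaches 8 at t = 4, so at least 7 crossings are needed.
The safety rule pushes this higher. Following every safe sequence of crossings, the most of the 8 that can be at the far shore as the ferry arrives there on crossing 7 is 7 — never all 8.
So no plan with fewer than 9 crossings exists, and this one achieves 9:
1. animal D and handler D cross → the far shore.
2. handler D crosses ← the near shore.
3. animal B, handler B, and handler D cross → the far shore.
4. animal D and handler D cross ← the near shore.
5. handler A, handler C, and handler D cross → the far shore.
6. animal B crosses ← the near shore.
7. animal B and animal D cross → the far shore.
8. animal D crosses ← the near shore.
9. animal A, animal C, and animal D cross → the far shore.

9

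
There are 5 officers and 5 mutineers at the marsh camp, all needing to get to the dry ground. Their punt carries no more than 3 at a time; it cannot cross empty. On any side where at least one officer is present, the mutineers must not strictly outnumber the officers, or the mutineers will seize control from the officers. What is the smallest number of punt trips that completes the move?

11

Counting alone: each trip to the dry ground takes at most 3 across and each return brings at least 1 back, so after t trips out (and t−1 returns) at most 3t − (t−1) of the 10 are across; that first reaches 10 at t = 5, so at least 9 crossings are needed.
The safety rule pushes this higher. Following every safe sequence of crossings, the most of the 10 that can be at the dry ground as the punt arrives there on crossing 9 is 9 — never all 10.
So no plan with fewer than 11 crossings exists, and this one achieves 11:
1. 2 mutineers → the dry ground.  (the marsh camp: 5O 3M; the dry ground: 0O 2M)
2. 1 mutineer ← the marsh camp.  (the marsh camp: 5O 4M; the dry ground: 0O 1M)
3. 3 mutineers → the dry ground.  (the marsh camp: 5O 1M; the dry ground: 0O 4M)
4. 1 mutineer ← the marsh camp.  (the marsh camp: 5O 2M; the dry ground: 0O 3M)
5. 3 officers → the dry ground.  (the marsh camp: 2O 2M; the dry ground: 3O 3M)
6. 1 officer and 1 mutineer ← the marsh camp.  (the marsh camp: 3O 3M; the dry ground: 2O 2M)
7. 3 officers → the dry ground.  (the marsh camp: 0O 3M; the dry ground: 5O 2M)
8. 1 mutineer ← the marsh camp.  (the marsh camp: 0O 4M; the dry ground: 5O 1M)
9. 2 mutineers → the dry ground.  (the marsh camp: 0O 2M; the dry ground: 5O 3M)
10. 1 mutineer ← the marsh camp.  (the marsh camp: 0O 3M; the dry ground: 5O 2M)
11. 3 mutineers → the dry ground.  (the marsh camp: 0O 0M; the dry ground: 5O 5M)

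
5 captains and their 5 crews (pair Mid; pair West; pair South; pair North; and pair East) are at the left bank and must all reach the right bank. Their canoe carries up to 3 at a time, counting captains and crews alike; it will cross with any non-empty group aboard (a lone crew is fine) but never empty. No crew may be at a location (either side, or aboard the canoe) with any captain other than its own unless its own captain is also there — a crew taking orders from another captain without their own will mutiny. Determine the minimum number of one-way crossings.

Counting alone: each trip to the right bank takes at most 3 across and each return brings at least 1 back, so after t trips out (and t−1 returns) at most 3t − (t−1) of the 10 are across; that first reaches 10 at t = 5, so at least 9 crossings are needed.
The safety rule pushes this higher. Following every safe sequence of crossings, the most of the 10 that can be at the right bank as the canoe arrives there on crossing 9 is 9 — never all 10.
So no plan with fewer than 11 crossings exists, and this one achieves 11:
1. captain Mid and crew Mid cross → the right bank.
2. captain Mid crosses ← the left bank.
3. crew North, crew South, and crew West cross → the right bank.
4. crew Mid crosses ← the left bank.
5. captain North, captain South, and captain West cross → the right bank.
6. captain West and crew West cross ← the left bank.
7. captain East, captain Mid, and captain West cross → the right bank.
8. crew South crosses ← the left bank.
9. crew Mid and crew West cross → the right bank.
10. crew Mid crosses ← the left bank.
11. crew East, crew Mid, and crew South cross → the right bank.

11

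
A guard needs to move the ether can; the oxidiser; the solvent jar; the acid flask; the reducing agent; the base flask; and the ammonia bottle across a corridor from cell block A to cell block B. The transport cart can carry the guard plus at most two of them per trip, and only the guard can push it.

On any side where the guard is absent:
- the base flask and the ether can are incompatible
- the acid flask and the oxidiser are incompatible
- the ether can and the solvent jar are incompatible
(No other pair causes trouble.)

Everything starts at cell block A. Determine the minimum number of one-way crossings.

Counting alone: the guard can take at most 2 across per trip to cell block B, so moving all 7 needs at least 4 loaded trips out, with a return between consecutive ones — at least 7 crossings.
The plan below uses exactly 7 crossings, so it is optimal:
1. Guard goes to cell block B with the ether can and the oxidiser.
2. Guard goes back to cell block A alone.
3. Guard goes to cell block B with the reducing agent and the solvent jar.
4. Guard goes back to cell block A with the ether can.
5. Guard goes to cell block B with the ammonia bottle and the base flask.
6. Guard goes back to cell block A alone.
7. Guard goes to cell block B with the acid flask and the ether can.

7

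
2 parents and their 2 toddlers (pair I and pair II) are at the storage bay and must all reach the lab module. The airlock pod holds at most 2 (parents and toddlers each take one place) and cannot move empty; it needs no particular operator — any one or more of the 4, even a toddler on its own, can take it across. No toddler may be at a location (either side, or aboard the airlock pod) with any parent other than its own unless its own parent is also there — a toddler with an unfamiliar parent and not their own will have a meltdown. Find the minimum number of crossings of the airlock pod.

Counting alone: each trip to the lab module takes at most 2 across and each return brings at least 1 back, so after t trips out (and t−1 returns) at most 2t − (t−1) of the 4 are across; that first reaches 4 at t = 3, so at least 5 crossings are needed.
The plan below uses exactly 5 crossings, so it is optimal:
1. parent I and toddler I cross → the lab module.
2. parent I crosses ← the storage bay.
3. parent I and parent II cross → the lab module.
4. parent II crosses ← the storage bay.
5. parent II and toddler II cross → the lab module.

5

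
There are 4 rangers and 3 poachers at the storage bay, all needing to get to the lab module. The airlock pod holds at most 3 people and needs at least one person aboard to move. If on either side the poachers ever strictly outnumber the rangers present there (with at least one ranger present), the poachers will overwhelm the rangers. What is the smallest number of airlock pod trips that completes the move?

Counting alone: each trip to the lab module takes at most 3 across and each return brings at least 1 back, so after t trips out (and t−1 returns) at most 3t − (t−1) of the 7 are across; that first reaches 7 at t = 3, so at least 5 crossings are needed.
The plan below uses exactly 5 crossings, so it is optimal:
1. 3 poachers → the lab module.  (the storage bay: 4R 0P; the lab module: 0R 3P)
2. 1 poacher ← the storage bay.  (the storage bay: 4R 1P; the lab module: 0R 2P)
3. 3 rangers → the lab module.  (the storage bay: 1R 1P; the lab module: 3R 2P)
4. 1 ranger ← the storage bay.  (the storage bay: 2R 1P; the lab module: 2R 2P)
5. 2 rangers and 1 poacher → the lab module.  (the storage bay: 0R 0P; the lab module: 4R 3P)

5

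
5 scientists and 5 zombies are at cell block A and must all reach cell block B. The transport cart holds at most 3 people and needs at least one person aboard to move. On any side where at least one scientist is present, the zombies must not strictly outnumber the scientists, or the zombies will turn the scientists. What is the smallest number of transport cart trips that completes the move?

11

Counting alone: each trip to cell block B takes at most 3 across and each return brings at least 1 back, so after t trips out (and t−1 returns) at most 3t − (t−1) of the 10 are across; that first reaches 10 at t = 5, so at least 9 crossings are needed.
The safety rule pushes this higher. Following every safe sequence of crossings, the most of the 10 that can be at cell block B as the transport cart arrives there on crossing 9 is 9 — never all 10.
So no plan with fewer than 11 crossings exists, and this one achieves 11:
1. 2 zombies → cell block B.  (cell block A: 5S 3Z; cell block B: 0S 2Z)
2. 1 zombie ← cell block A.  (cell block A: 5S 4Z; cell block B: 0S 1Z)
3. 3 zombies → cell block B.  (cell block A: 5S 1Z; cell block B: 0S 4Z)
4. 1 zombie ← cell block A.  (cell block A: 5S 2Z; cell block B: 0S 3Z)
5. 3 scientists → cell block B.  (cell block A: 2S 2Z; cell block B: 3S 3Z)
6. 1 scientist and 1 zombie ← cell block A.  (cell block A: 3S 3Z; cell block B: 2S 2Z)
7. 3 scientists → cell block B.  (cell block A: 0S 3Z; cell block B: 5S 2Z)
8. 1 zombie ← cell block A.  (cell block A: 0S 4Z; cell block B: 5S 1Z)
9. 2 zombies → cell block B.  (cell block A: 0S 2Z; cell block B: 5S 3Z)
10. 1 zombie ← cell block A.  (cell block A: 0S 3Z; cell block B: 5S 2Z)
11. 3 zombies → cell block B.  (cell block A: 0S 0Z; cell block B: 5S 5Z)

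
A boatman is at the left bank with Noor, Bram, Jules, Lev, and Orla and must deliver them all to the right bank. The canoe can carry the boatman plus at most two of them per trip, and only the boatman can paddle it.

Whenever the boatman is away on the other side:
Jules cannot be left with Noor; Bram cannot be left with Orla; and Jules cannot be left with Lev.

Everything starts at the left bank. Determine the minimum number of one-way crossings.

Counting alone: the boatman can take at most 2 across per trip to the right bank, so moving all 5 needs at least 3 loaded trips out, with a return between consecutive ones — at least 5 crossings.
The plan below uses exactly 5 crossings, so it is optimal:
1. Boatman goes to the right bank with Bram and Jules.
2. Boatman goes back to the left bank alone.
3. Boatman goes to the right bank with Lev and Noor.
4. Boatman goes back to the left bank with Jules.
5. Boatman goes to the right bank with Jules and Orla.

5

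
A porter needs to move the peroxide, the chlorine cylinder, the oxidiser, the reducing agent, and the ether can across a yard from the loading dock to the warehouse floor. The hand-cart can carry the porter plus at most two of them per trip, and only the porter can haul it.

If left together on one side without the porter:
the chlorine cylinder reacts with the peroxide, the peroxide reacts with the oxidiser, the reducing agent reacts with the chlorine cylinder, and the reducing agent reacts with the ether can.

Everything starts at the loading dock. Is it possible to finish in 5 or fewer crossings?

No

Counting alone: the porter can take at most 2 across per trip to the warehouse floor, so moving all 5 needs at least 3 loaded trips out, with a return between consecutive ones — at least 5 crossings.
The safety rule pushes this higher. Following every safe sequence of crossings, the most of the 5 that can be at the warehouse floor as the hand-cart arrives there on crossing 5 is 4 — never all 5.
So the move cannot be finished within 5 crossings. (The shortest complete plan takes 7:)
1. Porter goes to the warehouse floor with the peroxide and the reducing agent.
2. Porter goes back to the loading dock alone.
3. Porter goes to the warehouse floor with the chlorine cylinder.
4. Porter goes back to the loading dock with the peroxide and the reducing agent.
5. Porter goes to the warehouse floor with the ether can and the oxidiser.
6. Porter goes back to the loading dock alone.
7. Porter goes to the warehouse floor with the peroxide and the reducing agent.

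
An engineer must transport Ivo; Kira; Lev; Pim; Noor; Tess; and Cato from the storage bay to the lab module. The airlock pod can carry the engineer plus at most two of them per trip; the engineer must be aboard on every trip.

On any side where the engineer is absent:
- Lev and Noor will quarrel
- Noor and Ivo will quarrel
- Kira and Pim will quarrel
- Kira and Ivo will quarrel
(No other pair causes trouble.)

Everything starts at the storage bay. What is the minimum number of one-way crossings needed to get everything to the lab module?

Counting alone: the engineer can take at most 2 across per trip to the lab module, so moving all 7 needs at least 4 loaded trips out, with a return between consecutive ones — at least 7 crossings.
The safety rule pushes this higher. Following every safe sequence of crossings, the most of the 7 that can be at the lab module as the airlock pod arrives there on crossing 7 is 6 — never all 7.
So no plan with fewer than 9 crossings exists, and this one achieves 9:
1. Engineer goes to the lab module with Kira and Noor.  [the storage bay: Cato, Ivo, Lev, Pim, Tess | the lab module: Kira, Noor]
2. Engineer goes back to the storage bay alone.  [the storage bay: Cato, Ivo, Lev, Pim, Tess | the lab module: Kira, Noor]
3. Engineer goes to the lab module with Ivo.  [the storage bay: Cato, Lev, Pim, Tess | the lab module: Ivo, Kira, Noor]
4. Engineer goes back to the storage bay with Kira and Noor.  [the storage bay: Cato, Kira, Lev, Noor, Pim, Tess | the lab module: Ivo]
5. Engineer goes to the lab module with Lev and Pim.  [the storage bay: Cato, Kira, Noor, Tess | the lab module: Ivo, Lev, Pim]
6. Engineer goes back to the storage bay alone.  [the storage bay: Cato, Kira, Noor, Tess | the lab module: Ivo, Lev, Pim]
7. Engineer goes to the lab module with Cato and Tess.  [the storage bay: Kira, Noor | the lab module: Cato, Ivo, Lev, Pim, Tess]
8. Engineer goes back to the storage bay alone.  [the storage bay: Kira, Noor | the lab module: Cato, Ivo, Lev, Pim, Tess]
9. Engineer goes to the lab module with Kira and Noor.  [the storage bay: — | the lab module: Cato, Ivo, Kira, Lev, Noor, Pim, Tess]

9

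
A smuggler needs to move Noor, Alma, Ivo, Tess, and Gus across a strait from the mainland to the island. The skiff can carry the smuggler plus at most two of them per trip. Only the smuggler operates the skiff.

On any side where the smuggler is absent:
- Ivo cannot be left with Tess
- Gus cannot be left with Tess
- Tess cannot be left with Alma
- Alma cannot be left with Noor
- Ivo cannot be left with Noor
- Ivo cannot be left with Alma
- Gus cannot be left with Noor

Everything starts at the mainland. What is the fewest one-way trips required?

Whatever the first load, the items left behind include a forbidden pair without the smuggler. No opening move is safe, so no plan exists.

impossible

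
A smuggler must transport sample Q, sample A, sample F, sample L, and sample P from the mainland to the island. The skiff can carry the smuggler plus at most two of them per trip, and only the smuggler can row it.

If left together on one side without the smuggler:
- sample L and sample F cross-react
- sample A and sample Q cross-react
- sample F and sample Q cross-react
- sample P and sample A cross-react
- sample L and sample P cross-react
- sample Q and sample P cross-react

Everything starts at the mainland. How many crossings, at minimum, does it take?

Whatever the first load, the items left behind include a forbidden pair without the smuggler. No opening move is safe, so no plan exists.

impossible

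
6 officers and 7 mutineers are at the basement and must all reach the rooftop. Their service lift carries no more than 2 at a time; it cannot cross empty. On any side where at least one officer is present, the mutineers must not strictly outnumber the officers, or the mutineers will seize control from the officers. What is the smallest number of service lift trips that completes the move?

impossible

The mutineers already outnumber the officers at the basement before anyone moves, so the starting position itself is disallowed.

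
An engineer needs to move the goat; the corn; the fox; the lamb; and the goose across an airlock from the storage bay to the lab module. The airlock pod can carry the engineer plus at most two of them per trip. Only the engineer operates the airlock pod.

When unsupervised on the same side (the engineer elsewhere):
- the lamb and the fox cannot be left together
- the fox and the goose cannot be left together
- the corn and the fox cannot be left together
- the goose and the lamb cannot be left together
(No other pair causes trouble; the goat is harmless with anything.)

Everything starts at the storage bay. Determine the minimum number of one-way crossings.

7

Counting alone: the engineer can take at most 2 across per trip to the lab module, so moving all 5 needs at least 3 loaded trips out, with a return between consecutive ones — at least 5 crossings.
The safety rule pushes this higher. Following every safe sequence of crossings, the most of the 5 that can be at the lab module as the airlock pod arrives there on crossing 5 is 4 — never all 5.
So no plan with fewer than 7 crossings exists, and this one achieves 7:
1. Engineer goes to the lab module with the fox and the lamb.  [the storage bay: the corn, the goat, the goose | the lab module: the fox, the lamb]
2. Engineer goes back to the storage bay with the fox.  [the storage bay: the corn, the fox, the goat, the goose | the lab module: the lamb]
3. Engineer goes to the lab module with the fox and the goat.  [the storage bay: the corn, the goose | the lab module: the fox, the goat, the lamb]
4. Engineer goes back to the storage bay with the fox.  [the storage bay: the corn, the fox, the goose | the lab module: the goat, the lamb]
5. Engineer goes to the lab module with the corn and the fox.  [the storage bay: the goose | the lab module: the corn, the fox, the goat, the lamb]
6. Engineer goes back to the storage bay with the fox.  [the storage bay: the fox, the goose | the lab module: the corn, the goat, the lamb]
7. Engineer goes to the lab module with the fox and the goose.  [the storage bay: — | the lab module: the corn, the fox, the goat, the goose, the lamb]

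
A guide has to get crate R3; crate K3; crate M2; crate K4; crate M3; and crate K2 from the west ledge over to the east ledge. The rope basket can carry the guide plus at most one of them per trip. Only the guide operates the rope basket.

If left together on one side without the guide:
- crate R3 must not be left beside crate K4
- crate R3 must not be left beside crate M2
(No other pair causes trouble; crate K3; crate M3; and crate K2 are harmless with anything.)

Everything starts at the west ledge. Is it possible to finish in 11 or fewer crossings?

No

Counting alone: the guide can take at most 1 across per trip to the east ledge, so moving all 6 needs at least 6 loaded trips out, with a return between consecutive ones — at least 11 crossings.
The safety rule pushes this higher. Following every safe sequence of crossings, the most of the 6 that can be at the east ledge as the rope basket arrives there on crossing 11 is 5 — never all 6.
So the move cannot be finished within 11 crossings. (The shortest complete plan takes 13:)
1. Guide goes to the east ledge with crate R3.
2. Guide goes back to the west ledge alone.
3. Guide goes to the east ledge with crate K3.
4. Guide goes back to the west ledge alone.
5. Guide goes to the east ledge with crate M2.
6. Guide goes back to the west ledge with crate R3.
7. Guide goes to the east ledge with crate K4.
8. Guide goes back to the west ledge alone.
9. Guide goes to the east ledge with crate M3.
10. Guide goes back to the west ledge alone.
11. Guide goes to the east ledge with crate K2.
12. Guide goes back to the west ledge alone.
13. Guide goes to the east ledge with crate R3.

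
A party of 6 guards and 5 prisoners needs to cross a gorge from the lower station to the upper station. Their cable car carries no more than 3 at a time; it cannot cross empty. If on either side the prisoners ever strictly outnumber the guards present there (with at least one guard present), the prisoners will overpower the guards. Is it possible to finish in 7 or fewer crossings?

No

Counting alone: each trip to the upper station takes at most 3 across and each return brings at least 1 back, so after t trips out (and t−1 returns) at most 3t − (t−1) of the 11 are across; that first reaches 11 at t = 5, so at least 9 crossings are needed.
Since 7 < 9, 7 crossings cannot be enough. (The shortest complete plan in fact takes 9:)
1. 3 prisoners → the upper station.  (the lower station: 6G 2P; the upper station: 0G 3P)
2. 1 prisoner ← the lower station.  (the lower station: 6G 3P; the upper station: 0G 2P)
3. 3 guards → the upper station.  (the lower station: 3G 3P; the upper station: 3G 2P)
4. 1 guard ← the lower station.  (the lower station: 4G 3P; the upper station: 2G 2P)
5. 2 guards and 1 prisoner → the upper station.  (the lower station: 2G 2P; the upper station: 4G 3P)
6. 1 guard ← the lower station.  (the lower station: 3G 2P; the upper station: 3G 3P)
7. 2 guards and 1 prisoner → the upper station.  (the lower station: 1G 1P; the upper station: 5G 4P)
8. 1 guard ← the lower station.  (the lower station: 2G 1P; the upper station: 4G 4P)
9. 2 guards and 1 prisoner → the upper station.  (the lower station: 0G 0P; the upper station: 6G 5P)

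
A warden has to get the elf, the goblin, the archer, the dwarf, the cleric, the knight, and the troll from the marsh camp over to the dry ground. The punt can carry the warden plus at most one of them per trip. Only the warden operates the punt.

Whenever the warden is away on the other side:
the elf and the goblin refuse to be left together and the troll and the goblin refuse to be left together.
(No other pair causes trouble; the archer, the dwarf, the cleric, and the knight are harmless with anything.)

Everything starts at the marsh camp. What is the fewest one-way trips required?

15

Counting alone: the warden can take at most 1 across per trip to the dry ground, so moving all 7 needs at least 7 loaded trips out, with a return between consecutive ones — at least 13 crossings.
The safety rule pushes this higher. Following every safe sequence of crossings, the most of the 7 that can be at the dry ground as the punt arrives there on crossing 13 is 6 — never all 7.
So no plan with fewer than 15 crossings exists, and this one achieves 15:
1. Warden goes to the dry ground with the goblin.
2. Warden goes back to the marsh camp alone.
3. Warden goes to the dry ground with the elf.
4. Warden goes back to the marsh camp with the goblin.
5. Warden goes to the dry ground with the troll.
6. Warden goes back to the marsh camp alone.
7. Warden goes to the dry ground with the archer.
8. Warden goes back to the marsh camp alone.
9. Warden goes to the dry ground with the dwarf.
10. Warden goes back to the marsh camp alone.
11. Warden goes to the dry ground with the cleric.
12. Warden goes back to the marsh camp alone.
13. Warden goes to the dry ground with the knight.
14. Warden goes back to the marsh camp alone.
15. Warden goes to the dry ground with the goblin.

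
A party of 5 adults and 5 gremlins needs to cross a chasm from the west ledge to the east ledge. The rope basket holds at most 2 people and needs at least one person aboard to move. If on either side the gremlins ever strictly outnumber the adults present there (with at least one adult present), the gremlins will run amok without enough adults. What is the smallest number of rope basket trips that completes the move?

Following every safe sequence of crossings from the start, the most of the 10 that can be at the east ledge as the rope basket arrives there on crossings 1, 3, 5, 7 is 2, 3, 4, 5 respectively; the best ever achieved is 5 of 10.
From crossing 9 on, no configuration arises that was not already reachable earlier: only 13 distinct safe configurations (who is on which side, and where the rope basket is) can ever be reached, none of them has everyone across, and every continuation just revisits them. They are: 0 adults + 0 gremlins across (rope basket back at the start); 0 adults + 1 gremlin across (rope basket there); 0 adults + 1 gremlin across (rope basket back at the start); 0 adults + 2 gremlins across (rope basket there); 0 adults + 2 gremlins across (rope basket back at the start); 0 adults + 3 gremlins across (rope basket there); 0 adults + 3 gremlins across (rope basket back at the start); 0 adults + 4 gremlins across (rope basket there); 0 adults + 4 gremlins across (rope basket back at the start); 0 adults + 5 gremlins across (rope basket there); 1 adult + 1 gremlin across (rope basket there); 1 adult + 1 gremlin across (rope basket back at the start); 2 adults + 2 gremlins across (rope basket there). So no valid plan exists.

impossible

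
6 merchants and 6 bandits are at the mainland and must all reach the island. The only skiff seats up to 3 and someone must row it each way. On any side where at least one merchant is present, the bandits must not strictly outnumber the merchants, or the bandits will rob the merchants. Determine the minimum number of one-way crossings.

impossible

Following every safe sequence of crossings from the start, the most of the 12 that can be at the island as the skiff arrives there on crossings 1, 3, 5 is 3, 5, 6 respectively; the best ever achieved is 6 of 12.
From crossing 7 on, no configuration arises that was not already reachable earlier: only 17 distinct safe configurations (who is on which side, and where the skiff is) can ever be reached, none of them has everyone across, and every continuation just revisits them. They are: 0 merchants + 0 bandits across (skiff back at the start); 0 merchants + 1 bandit across (skiff there); 0 merchants + 1 bandit across (skiff back at the start); 0 merchants + 2 bandits across (skiff there); 0 merchants + 2 bandits across (skiff back at the start); 0 merchants + 3 bandits across (skiff there); 0 merchants + 3 bandits across (skiff back at the start); 0 merchants + 4 bandits across (skiff there); 0 merchants + 4 bandits across (skiff back at the start); 0 merchants + 5 bandits across (skiff there); 0 merchants + 5 bandits across (skiff back at the start); 0 merchants + 6 bandits across (skiff there); 1 merchant + 1 bandit across (skiff there); 1 merchant + 1 bandit across (skiff back at the start); 2 merchants + 2 bandits across (skiff there); 2 merchants + 2 bandits across (skiff back at the start); 3 merchants + 3 bandits across (skiff there). So no valid plan exists.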